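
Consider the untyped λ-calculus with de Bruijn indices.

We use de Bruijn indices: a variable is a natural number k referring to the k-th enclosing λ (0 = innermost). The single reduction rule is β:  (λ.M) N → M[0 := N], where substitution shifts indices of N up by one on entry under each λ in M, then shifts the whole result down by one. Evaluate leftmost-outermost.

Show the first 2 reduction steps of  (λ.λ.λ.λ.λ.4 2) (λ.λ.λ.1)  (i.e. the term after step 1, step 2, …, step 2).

Answer: after 2 steps: λ.λ.λ.λ.λ.λ.1

Working:
  start: (λ.λ.λ.λ.λ.4 2) (λ.λ.λ.1)
  [1] λ.λ.λ.λ.(λ.λ.λ.1) 2
  [2] λ.λ.λ.λ.λ.λ.1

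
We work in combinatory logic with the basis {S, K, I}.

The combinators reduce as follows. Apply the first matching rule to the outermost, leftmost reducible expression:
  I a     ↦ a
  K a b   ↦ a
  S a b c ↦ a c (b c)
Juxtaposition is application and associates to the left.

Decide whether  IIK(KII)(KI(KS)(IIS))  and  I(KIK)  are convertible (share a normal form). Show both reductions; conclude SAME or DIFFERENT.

Term A:
  start: IIK(KII)(KI(KS)(IIS))
  →1  IK(KII)(KI(KS)(IIS))
  →2  K(KII)(KI(KS)(IIS))
  →3  KII
  →4  I

Term B:
  start: I(KIK)
  →1  KIK
  →2  I

Answer: SAME — A ⇓ I, B ⇓ I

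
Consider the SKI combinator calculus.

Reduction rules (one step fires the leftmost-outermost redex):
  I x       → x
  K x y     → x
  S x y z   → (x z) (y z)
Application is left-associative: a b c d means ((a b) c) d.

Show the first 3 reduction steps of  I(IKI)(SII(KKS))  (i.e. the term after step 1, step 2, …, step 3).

  start: I(IKI)(SII(KKS))
  →1  IKI(SII(KKS))
  →2  KI(SII(KKS))
  →3  I

Answer: after 3 steps: I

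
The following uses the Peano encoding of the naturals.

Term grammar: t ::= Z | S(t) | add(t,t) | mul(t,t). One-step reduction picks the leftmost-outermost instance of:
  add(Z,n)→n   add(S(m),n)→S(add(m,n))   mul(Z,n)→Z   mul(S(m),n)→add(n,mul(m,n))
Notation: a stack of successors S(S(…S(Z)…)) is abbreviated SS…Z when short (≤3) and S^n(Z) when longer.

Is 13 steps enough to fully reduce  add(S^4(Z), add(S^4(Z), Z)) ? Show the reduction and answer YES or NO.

Answer: YES — reaches normal form S^8(Z) in 10 ≤ 13 steps

Working:
  start: add(S^4(Z), add(S^4(Z), Z))
  →1  S(add(SSSZ, add(S^4(Z), Z)))
  →2  S(S(add(SSZ, add(S^4(Z), Z))))
  →3  S(S(S(add(SZ, add(S^4(Z), Z)))))
  →4  S(S(S(S(add(Z, add(S^4(Z), Z))))))
  →5  S(S(S(S(add(S^4(Z), Z)))))
  →6  S(S(S(S(S(add(SSSZ, Z))))))
  →7  S(S(S(S(S(S(add(SSZ, Z)))))))
  →8  S(S(S(S(S(S(S(add(SZ, Z))))))))
  →9  S(S(S(S(S(S(S(S(add(Z, Z)))))))))
  →10  S^8(Z)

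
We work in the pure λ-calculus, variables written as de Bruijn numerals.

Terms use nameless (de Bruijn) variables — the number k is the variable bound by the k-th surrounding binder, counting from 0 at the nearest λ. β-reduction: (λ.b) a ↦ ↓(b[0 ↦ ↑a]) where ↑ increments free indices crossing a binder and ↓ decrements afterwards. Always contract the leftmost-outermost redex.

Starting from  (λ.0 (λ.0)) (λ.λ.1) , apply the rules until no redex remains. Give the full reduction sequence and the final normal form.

  start: (λ.0 (λ.0)) (λ.λ.1)
  →1  (λ.λ.1) (λ.0)
  →2  λ.λ.0

Answer: normal form = λ.λ.0  (in 2 steps)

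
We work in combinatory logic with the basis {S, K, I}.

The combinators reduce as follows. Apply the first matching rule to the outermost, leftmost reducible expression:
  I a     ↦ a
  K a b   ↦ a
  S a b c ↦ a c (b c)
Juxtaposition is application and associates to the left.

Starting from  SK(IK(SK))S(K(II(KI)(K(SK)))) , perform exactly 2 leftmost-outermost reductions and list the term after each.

  start: SK(IK(SK))S(K(II(KI)(K(SK))))
  [1] KS(IK(SK)S)(K(II(KI)(K(SK))))
  [2] S(K(II(KI)(K(SK))))

Answer: after 2 steps: S(K(II(KI)(K(SK))))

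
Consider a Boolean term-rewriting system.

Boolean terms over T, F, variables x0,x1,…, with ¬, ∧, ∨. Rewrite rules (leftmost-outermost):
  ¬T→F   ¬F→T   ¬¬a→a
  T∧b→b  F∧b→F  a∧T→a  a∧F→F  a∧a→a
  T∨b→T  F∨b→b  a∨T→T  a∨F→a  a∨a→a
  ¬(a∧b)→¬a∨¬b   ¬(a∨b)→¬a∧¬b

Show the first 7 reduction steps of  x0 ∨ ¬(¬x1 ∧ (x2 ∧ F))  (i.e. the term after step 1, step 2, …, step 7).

Answer: after 7 steps: T

Working:
  start: x0 ∨ ¬(¬x1 ∧ (x2 ∧ F))
  [1] x0 ∨ (¬¬x1 ∨ ¬(x2 ∧ F))
  [2] x0 ∨ (x1 ∨ ¬(x2 ∧ F))
  [3] x0 ∨ (x1 ∨ (¬x2 ∨ ¬F))
  [4] x0 ∨ (x1 ∨ (¬x2 ∨ T))
  [5] x0 ∨ (x1 ∨ T)
  [6] x0 ∨ T
  [7] T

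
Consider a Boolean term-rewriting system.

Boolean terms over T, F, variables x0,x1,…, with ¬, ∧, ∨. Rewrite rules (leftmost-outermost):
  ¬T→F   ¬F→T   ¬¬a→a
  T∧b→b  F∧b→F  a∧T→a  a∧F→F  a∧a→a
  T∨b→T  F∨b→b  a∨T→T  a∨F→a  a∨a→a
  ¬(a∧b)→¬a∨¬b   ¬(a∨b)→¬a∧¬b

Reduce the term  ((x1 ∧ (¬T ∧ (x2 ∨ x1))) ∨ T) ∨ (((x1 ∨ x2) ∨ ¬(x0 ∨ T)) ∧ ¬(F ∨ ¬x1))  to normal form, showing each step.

Answer: normal form = T  (in 2 steps)

Working:
  start: ((x1 ∧ (¬T ∧ (x2 ∨ x1))) ∨ T) ∨ (((x1 ∨ x2) ∨ ¬(x0 ∨ T)) ∧ ¬(F ∨ ¬x1))
  →1  T ∨ (((x1 ∨ x2) ∨ ¬(x0 ∨ T)) ∧ ¬(F ∨ ¬x1))
  →2  T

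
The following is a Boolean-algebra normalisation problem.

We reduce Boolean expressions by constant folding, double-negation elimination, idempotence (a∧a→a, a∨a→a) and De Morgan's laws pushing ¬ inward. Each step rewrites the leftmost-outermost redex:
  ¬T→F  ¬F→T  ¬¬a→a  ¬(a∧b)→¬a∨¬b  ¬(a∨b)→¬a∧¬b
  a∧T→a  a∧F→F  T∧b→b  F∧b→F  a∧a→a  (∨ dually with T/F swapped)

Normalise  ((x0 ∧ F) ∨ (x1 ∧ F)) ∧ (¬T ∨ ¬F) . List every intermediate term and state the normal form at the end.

  start: ((x0 ∧ F) ∨ (x1 ∧ F)) ∧ (¬T ∨ ¬F)
  →1  (F ∨ (x1 ∧ F)) ∧ (¬T ∨ ¬F)
  →2  (x1 ∧ F) ∧ (¬T ∨ ¬F)
  →3  F ∧ (¬T ∨ ¬F)
  →4  F

Answer: normal form = F  (in 4 steps)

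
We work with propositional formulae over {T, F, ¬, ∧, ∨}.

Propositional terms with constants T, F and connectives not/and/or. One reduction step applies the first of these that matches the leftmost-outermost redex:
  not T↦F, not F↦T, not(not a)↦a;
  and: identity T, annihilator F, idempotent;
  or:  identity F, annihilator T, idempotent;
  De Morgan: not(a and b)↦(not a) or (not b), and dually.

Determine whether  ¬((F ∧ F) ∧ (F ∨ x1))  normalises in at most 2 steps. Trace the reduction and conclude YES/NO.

Answer: NO — after 2 steps the term is (¬F ∨ ¬F) ∨ ¬(F ∨ x1), not yet normal

Derivation:
  start: ¬((F ∧ F) ∧ (F ∨ x1))
  →1  ¬(F ∧ F) ∨ ¬(F ∨ x1)
  →2  (¬F ∨ ¬F) ∨ ¬(F ∨ x1)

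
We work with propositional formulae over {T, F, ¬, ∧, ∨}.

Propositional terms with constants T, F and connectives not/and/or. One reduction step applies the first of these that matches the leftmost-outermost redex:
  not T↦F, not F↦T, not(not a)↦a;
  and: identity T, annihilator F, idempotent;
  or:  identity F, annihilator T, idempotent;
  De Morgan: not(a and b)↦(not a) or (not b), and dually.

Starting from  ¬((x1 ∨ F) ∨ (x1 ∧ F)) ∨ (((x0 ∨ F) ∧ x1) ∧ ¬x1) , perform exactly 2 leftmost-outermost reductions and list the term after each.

Answer: after 2 steps: ((¬x1 ∧ ¬F) ∧ ¬(x1 ∧ F)) ∨ (((x0 ∨ F) ∧ x1) ∧ ¬x1)

Derivation:
  start: ¬((x1 ∨ F) ∨ (x1 ∧ F)) ∨ (((x0 ∨ F) ∧ x1) ∧ ¬x1)
  [1] (¬(x1 ∨ F) ∧ ¬(x1 ∧ F)) ∨ (((x0 ∨ F) ∧ x1) ∧ ¬x1)
  [2] ((¬x1 ∧ ¬F) ∧ ¬(x1 ∧ F)) ∨ (((x0 ∨ F) ∧ x1) ∧ ¬x1)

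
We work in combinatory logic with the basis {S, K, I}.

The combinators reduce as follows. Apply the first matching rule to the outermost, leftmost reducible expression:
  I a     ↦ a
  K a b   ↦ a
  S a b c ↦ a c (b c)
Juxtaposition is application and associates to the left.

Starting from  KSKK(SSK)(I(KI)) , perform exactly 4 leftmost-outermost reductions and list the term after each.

  start: KSKK(SSK)(I(KI))
  →1  SK(SSK)(I(KI))
  →2  K(I(KI))(SSK(I(KI)))
  →3  I(KI)
  →4  KI

Answer: after 4 steps: KI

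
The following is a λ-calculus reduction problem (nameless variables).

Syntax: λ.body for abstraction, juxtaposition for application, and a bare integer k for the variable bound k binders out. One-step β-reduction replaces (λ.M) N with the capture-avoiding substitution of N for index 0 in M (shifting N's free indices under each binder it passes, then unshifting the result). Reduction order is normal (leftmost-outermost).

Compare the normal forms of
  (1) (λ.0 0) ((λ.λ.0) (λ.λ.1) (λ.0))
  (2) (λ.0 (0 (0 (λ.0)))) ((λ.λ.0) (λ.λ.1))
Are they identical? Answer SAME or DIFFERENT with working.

Term A:
  start: (λ.0 0) ((λ.λ.0) (λ.λ.1) (λ.0))
  →1  (λ.λ.0) (λ.λ.1) (λ.0) ((λ.λ.0) (λ.λ.1) (λ.0))
  →2  (λ.0) (λ.0) ((λ.λ.0) (λ.λ.1) (λ.0))
  →3  (λ.0) ((λ.λ.0) (λ.λ.1) (λ.0))
  →4  (λ.λ.0) (λ.λ.1) (λ.0)
  →5  (λ.0) (λ.0)
  →6  λ.0

Term B:
  start: (λ.0 (0 (0 (λ.0)))) ((λ.λ.0) (λ.λ.1))
  →1  (λ.λ.0) (λ.λ.1) ((λ.λ.0) (λ.λ.1) ((λ.λ.0) (λ.λ.1) (λ.0)))
  →2  (λ.0) ((λ.λ.0) (λ.λ.1) ((λ.λ.0) (λ.λ.1) (λ.0)))
  →3  (λ.λ.0) (λ.λ.1) ((λ.λ.0) (λ.λ.1) (λ.0))
  →4  (λ.0) ((λ.λ.0) (λ.λ.1) (λ.0))
  →5  (λ.λ.0) (λ.λ.1) (λ.0)
  →6  (λ.0) (λ.0)
  →7  λ.0

Answer: SAME — A ⇓ λ.0, B ⇓ λ.0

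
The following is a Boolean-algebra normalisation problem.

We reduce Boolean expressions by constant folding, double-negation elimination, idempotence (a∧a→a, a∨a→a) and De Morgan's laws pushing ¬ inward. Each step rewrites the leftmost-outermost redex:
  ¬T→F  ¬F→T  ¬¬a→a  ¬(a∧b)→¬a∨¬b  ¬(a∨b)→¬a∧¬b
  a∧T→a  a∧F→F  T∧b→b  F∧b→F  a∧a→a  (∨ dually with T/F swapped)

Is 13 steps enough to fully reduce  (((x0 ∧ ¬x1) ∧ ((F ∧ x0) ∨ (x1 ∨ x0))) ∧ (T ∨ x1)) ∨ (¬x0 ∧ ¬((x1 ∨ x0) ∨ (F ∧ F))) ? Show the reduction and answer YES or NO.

Answer: YES — reaches normal form ((x0 ∧ ¬x1) ∧ (x1 ∨ x0)) ∨ (¬x0 ∧ (¬x1 ∧ ¬x0)) in 10 ≤ 13 steps

Reduction:
  start: (((x0 ∧ ¬x1) ∧ ((F ∧ x0) ∨ (x1 ∨ x0))) ∧ (T ∨ x1)) ∨ (¬x0 ∧ ¬((x1 ∨ x0) ∨ (F ∧ F)))
  →1  (((x0 ∧ ¬x1) ∧ (F ∨ (x1 ∨ x0))) ∧ (T ∨ x1)) ∨ (¬x0 ∧ ¬((x1 ∨ x0) ∨ (F ∧ F)))
  →2  (((x0 ∧ ¬x1) ∧ (x1 ∨ x0)) ∧ (T ∨ x1)) ∨ (¬x0 ∧ ¬((x1 ∨ x0) ∨ (F ∧ F)))
  →3  (((x0 ∧ ¬x1) ∧ (x1 ∨ x0)) ∧ T) ∨ (¬x0 ∧ ¬((x1 ∨ x0) ∨ (F ∧ F)))
  →4  ((x0 ∧ ¬x1) ∧ (x1 ∨ x0)) ∨ (¬x0 ∧ ¬((x1 ∨ x0) ∨ (F ∧ F)))
  →5  ((x0 ∧ ¬x1) ∧ (x1 ∨ x0)) ∨ (¬x0 ∧ (¬(x1 ∨ x0) ∧ ¬(F ∧ F)))
  →6  ((x0 ∧ ¬x1) ∧ (x1 ∨ x0)) ∨ (¬x0 ∧ ((¬x1 ∧ ¬x0) ∧ ¬(F ∧ F)))
  →7  ((x0 ∧ ¬x1) ∧ (x1 ∨ x0)) ∨ (¬x0 ∧ ((¬x1 ∧ ¬x0) ∧ (¬F ∨ ¬F)))
  →8  ((x0 ∧ ¬x1) ∧ (x1 ∨ x0)) ∨ (¬x0 ∧ ((¬x1 ∧ ¬x0) ∧ ¬F))
  →9  ((x0 ∧ ¬x1) ∧ (x1 ∨ x0)) ∨ (¬x0 ∧ ((¬x1 ∧ ¬x0) ∧ T))
  →10  ((x0 ∧ ¬x1) ∧ (x1 ∨ x0)) ∨ (¬x0 ∧ (¬x1 ∧ ¬x0))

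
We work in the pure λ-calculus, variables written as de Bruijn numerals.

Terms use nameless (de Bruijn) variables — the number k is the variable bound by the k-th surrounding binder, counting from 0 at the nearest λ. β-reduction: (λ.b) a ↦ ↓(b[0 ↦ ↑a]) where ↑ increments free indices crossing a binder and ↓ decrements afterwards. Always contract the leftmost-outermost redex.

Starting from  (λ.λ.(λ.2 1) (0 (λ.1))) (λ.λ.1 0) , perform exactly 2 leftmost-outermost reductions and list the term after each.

  start: (λ.λ.(λ.2 1) (0 (λ.1))) (λ.λ.1 0)
  [1] λ.(λ.(λ.λ.1 0) 1) (0 (λ.1))
  [2] λ.(λ.λ.1 0) 0

Answer: after 2 steps: λ.(λ.λ.1 0) 0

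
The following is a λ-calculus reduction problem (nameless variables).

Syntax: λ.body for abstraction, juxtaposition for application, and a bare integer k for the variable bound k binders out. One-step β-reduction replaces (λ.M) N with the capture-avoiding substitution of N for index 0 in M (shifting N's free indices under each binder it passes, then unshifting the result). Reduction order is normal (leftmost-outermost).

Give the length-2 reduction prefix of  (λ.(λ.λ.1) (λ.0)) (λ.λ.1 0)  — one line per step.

Answer: after 2 steps: λ.λ.0

Reduction:
  start: (λ.(λ.λ.1) (λ.0)) (λ.λ.1 0)
  [1] (λ.λ.1) (λ.0)
  [2] λ.λ.0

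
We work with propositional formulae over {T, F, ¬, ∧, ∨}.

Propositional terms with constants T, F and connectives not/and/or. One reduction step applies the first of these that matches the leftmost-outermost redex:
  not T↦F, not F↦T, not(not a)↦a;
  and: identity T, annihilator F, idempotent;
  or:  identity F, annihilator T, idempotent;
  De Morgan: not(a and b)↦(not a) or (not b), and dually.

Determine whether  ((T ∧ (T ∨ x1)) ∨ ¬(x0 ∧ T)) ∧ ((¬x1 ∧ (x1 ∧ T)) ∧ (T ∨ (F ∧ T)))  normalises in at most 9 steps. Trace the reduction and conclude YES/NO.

  start: ((T ∧ (T ∨ x1)) ∨ ¬(x0 ∧ T)) ∧ ((¬x1 ∧ (x1 ∧ T)) ∧ (T ∨ (F ∧ T)))
  step 1: ((T ∨ x1) ∨ ¬(x0 ∧ T)) ∧ ((¬x1 ∧ (x1 ∧ T)) ∧ (T ∨ (F ∧ T)))
  step 2: (T ∨ ¬(x0 ∧ T)) ∧ ((¬x1 ∧ (x1 ∧ T)) ∧ (T ∨ (F ∧ T)))
  step 3: T ∧ ((¬x1 ∧ (x1 ∧ T)) ∧ (T ∨ (F ∧ T)))
  step 4: (¬x1 ∧ (x1 ∧ T)) ∧ (T ∨ (F ∧ T))
  step 5: (¬x1 ∧ x1) ∧ (T ∨ (F ∧ T))
  step 6: (¬x1 ∧ x1) ∧ T
  step 7: ¬x1 ∧ x1

Answer: YES — reaches normal form ¬x1 ∧ x1 in 7 ≤ 9 steps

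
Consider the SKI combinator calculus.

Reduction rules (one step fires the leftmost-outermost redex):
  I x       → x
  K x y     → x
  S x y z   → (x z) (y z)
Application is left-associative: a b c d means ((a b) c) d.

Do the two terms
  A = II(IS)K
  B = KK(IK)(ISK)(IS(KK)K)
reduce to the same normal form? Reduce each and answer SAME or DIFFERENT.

Term A:
  start: II(IS)K
  →1  I(IS)K
  →2  ISK
  →3  SK

Term B:
  start: KK(IK)(ISK)(IS(KK)K)
  →1  K(ISK)(IS(KK)K)
  →2  ISK
  →3  SK

Answer: SAME — A ⇓ SK, B ⇓ SK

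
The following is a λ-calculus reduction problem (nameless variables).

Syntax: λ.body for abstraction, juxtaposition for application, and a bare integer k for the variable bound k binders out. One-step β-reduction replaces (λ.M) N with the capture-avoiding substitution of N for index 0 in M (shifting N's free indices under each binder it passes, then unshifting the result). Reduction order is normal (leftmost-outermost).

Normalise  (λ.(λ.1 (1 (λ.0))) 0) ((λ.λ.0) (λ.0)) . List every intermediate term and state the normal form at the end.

  start: (λ.(λ.1 (1 (λ.0))) 0) ((λ.λ.0) (λ.0))
  [1] (λ.(λ.λ.0) (λ.0) ((λ.λ.0) (λ.0) (λ.0))) ((λ.λ.0) (λ.0))
  [2] (λ.λ.0) (λ.0) ((λ.λ.0) (λ.0) (λ.0))
  [3] (λ.0) ((λ.λ.0) (λ.0) (λ.0))
  [4] (λ.λ.0) (λ.0) (λ.0)
  [5] (λ.0) (λ.0)
  [6] λ.0

Answer: normal form = λ.0  (in 6 steps)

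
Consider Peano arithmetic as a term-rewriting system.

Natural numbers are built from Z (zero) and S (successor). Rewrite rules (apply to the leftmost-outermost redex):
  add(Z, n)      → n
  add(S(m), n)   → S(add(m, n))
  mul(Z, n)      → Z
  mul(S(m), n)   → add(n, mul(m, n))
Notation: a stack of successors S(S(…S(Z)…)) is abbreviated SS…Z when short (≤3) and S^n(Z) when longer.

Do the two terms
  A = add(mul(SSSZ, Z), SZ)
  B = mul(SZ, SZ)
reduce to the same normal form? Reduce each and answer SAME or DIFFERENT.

Answer: SAME — A ⇓ SZ, B ⇓ SZ

Derivation:
Term A:
  start: add(mul(SSSZ, Z), SZ)
  [1] add(add(Z, mul(SSZ, Z)), SZ)
  [2] add(mul(SSZ, Z), SZ)
  [3] add(add(Z, mul(SZ, Z)), SZ)
  [4] add(mul(SZ, Z), SZ)
  [5] add(add(Z, mul(Z, Z)), SZ)
  [6] add(mul(Z, Z), SZ)
  [7] add(Z, SZ)
  [8] SZ

Term B:
  start: mul(SZ, SZ)
  [1] add(SZ, mul(Z, SZ))
  [2] S(add(Z, mul(Z, SZ)))
  [3] S(mul(Z, SZ))
  [4] SZ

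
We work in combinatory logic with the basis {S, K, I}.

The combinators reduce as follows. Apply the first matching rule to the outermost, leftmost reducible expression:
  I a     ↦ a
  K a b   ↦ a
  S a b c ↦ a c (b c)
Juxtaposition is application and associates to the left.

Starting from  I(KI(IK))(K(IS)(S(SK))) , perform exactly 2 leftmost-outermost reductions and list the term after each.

Answer: after 2 steps: I(K(IS)(S(SK)))

Working:
  start: I(KI(IK))(K(IS)(S(SK)))
  [1] KI(IK)(K(IS)(S(SK)))
  [2] I(K(IS)(S(SK)))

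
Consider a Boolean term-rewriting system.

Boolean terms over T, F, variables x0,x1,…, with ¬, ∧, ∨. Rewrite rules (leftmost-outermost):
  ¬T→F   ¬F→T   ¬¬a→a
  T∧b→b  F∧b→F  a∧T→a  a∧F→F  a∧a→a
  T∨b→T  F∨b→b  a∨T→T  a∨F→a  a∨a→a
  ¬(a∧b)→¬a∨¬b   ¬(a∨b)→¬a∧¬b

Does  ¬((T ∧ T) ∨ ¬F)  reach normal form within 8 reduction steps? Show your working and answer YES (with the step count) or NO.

Answer: YES — reaches normal form F in 5 ≤ 8 steps

Reduction:
  start: ¬((T ∧ T) ∨ ¬F)
  step 1: ¬(T ∧ T) ∧ ¬¬F
  step 2: (¬T ∨ ¬T) ∧ ¬¬F
  step 3: ¬T ∧ ¬¬F
  step 4: F ∧ ¬¬F
  step 5: F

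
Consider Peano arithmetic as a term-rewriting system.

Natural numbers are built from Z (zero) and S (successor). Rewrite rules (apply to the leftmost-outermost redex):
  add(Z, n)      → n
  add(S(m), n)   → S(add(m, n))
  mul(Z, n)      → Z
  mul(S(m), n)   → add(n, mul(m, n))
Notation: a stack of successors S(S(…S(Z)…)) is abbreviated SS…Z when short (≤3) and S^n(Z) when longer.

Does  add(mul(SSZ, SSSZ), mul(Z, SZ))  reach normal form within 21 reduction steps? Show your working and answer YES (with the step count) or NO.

  start: add(mul(SSZ, SSSZ), mul(Z, SZ))
  [1] add(add(SSSZ, mul(SZ, SSSZ)), mul(Z, SZ))
  [2] add(S(add(SSZ, mul(SZ, SSSZ))), mul(Z, SZ))
  [3] S(add(add(SSZ, mul(SZ, SSSZ)), mul(Z, SZ)))
  [4] S(add(S(add(SZ, mul(SZ, SSSZ))), mul(Z, SZ)))
  [5] S(S(add(add(SZ, mul(SZ, SSSZ)), mul(Z, SZ))))
  [6] S(S(add(S(add(Z, mul(SZ, SSSZ))), mul(Z, SZ))))
  [7] S(S(S(add(add(Z, mul(SZ, SSSZ)), mul(Z, SZ)))))
  [8] S(S(S(add(mul(SZ, SSSZ), mul(Z, SZ)))))
  [9] S(S(S(add(add(SSSZ, mul(Z, SSSZ)), mul(Z, SZ)))))
  [10] S(S(S(add(S(add(SSZ, mul(Z, SSSZ))), mul(Z, SZ)))))
  [11] S(S(S(S(add(add(SSZ, mul(Z, SSSZ)), mul(Z, SZ))))))
  [12] S(S(S(S(add(S(add(SZ, mul(Z, SSSZ))), mul(Z, SZ))))))
  [13] S(S(S(S(S(add(add(SZ, mul(Z, SSSZ)), mul(Z, SZ)))))))
  [14] S(S(S(S(S(add(S(add(Z, mul(Z, SSSZ))), mul(Z, SZ)))))))
  [15] S(S(S(S(S(S(add(add(Z, mul(Z, SSSZ)), mul(Z, SZ))))))))
  [16] S(S(S(S(S(S(add(mul(Z, SSSZ), mul(Z, SZ))))))))
  [17] S(S(S(S(S(S(add(Z, mul(Z, SZ))))))))
  [18] S(S(S(S(S(S(mul(Z, SZ)))))))
  [19] S^6(Z)

Answer: YES — reaches normal form S^6(Z) in 19 ≤ 21 steps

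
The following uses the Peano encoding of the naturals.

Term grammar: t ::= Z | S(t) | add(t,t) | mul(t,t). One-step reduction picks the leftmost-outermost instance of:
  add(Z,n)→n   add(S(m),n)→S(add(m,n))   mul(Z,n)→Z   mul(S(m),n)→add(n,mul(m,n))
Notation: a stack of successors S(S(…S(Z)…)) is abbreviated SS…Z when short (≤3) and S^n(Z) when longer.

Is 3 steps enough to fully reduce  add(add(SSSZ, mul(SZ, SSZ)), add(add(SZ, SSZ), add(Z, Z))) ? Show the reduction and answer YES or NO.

Answer: NO — after 3 steps the term is S(add(S(add(SZ, mul(SZ, SSZ))), add(add(SZ, SSZ), add(Z, Z)))), not yet normal

Working:
  start: add(add(SSSZ, mul(SZ, SSZ)), add(add(SZ, SSZ), add(Z, Z)))
  [1] add(S(add(SSZ, mul(SZ, SSZ))), add(add(SZ, SSZ), add(Z, Z)))
  [2] S(add(add(SSZ, mul(SZ, SSZ)), add(add(SZ, SSZ), add(Z, Z))))
  [3] S(add(S(add(SZ, mul(SZ, SSZ))), add(add(SZ, SSZ), add(Z, Z))))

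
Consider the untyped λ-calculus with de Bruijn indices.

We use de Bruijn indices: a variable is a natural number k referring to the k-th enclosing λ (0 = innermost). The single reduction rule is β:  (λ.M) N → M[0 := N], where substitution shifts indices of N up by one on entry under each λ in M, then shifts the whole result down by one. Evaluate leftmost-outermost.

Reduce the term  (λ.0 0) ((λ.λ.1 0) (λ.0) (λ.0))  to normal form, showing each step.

Answer: normal form = λ.0  (in 8 steps)

Reduction:
  start: (λ.0 0) ((λ.λ.1 0) (λ.0) (λ.0))
  step 1: (λ.λ.1 0) (λ.0) (λ.0) ((λ.λ.1 0) (λ.0) (λ.0))
  step 2: (λ.(λ.0) 0) (λ.0) ((λ.λ.1 0) (λ.0) (λ.0))
  step 3: (λ.0) (λ.0) ((λ.λ.1 0) (λ.0) (λ.0))
  step 4: (λ.0) ((λ.λ.1 0) (λ.0) (λ.0))
  step 5: (λ.λ.1 0) (λ.0) (λ.0)
  step 6: (λ.(λ.0) 0) (λ.0)
  step 7: (λ.0) (λ.0)
  step 8: λ.0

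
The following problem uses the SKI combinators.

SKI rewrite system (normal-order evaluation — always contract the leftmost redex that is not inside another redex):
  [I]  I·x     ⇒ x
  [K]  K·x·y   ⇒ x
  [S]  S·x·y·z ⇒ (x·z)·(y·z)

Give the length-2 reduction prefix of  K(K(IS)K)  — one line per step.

Answer: after 2 steps: KS

Working:
  start: K(K(IS)K)
  step 1: K(IS)
  step 2: KS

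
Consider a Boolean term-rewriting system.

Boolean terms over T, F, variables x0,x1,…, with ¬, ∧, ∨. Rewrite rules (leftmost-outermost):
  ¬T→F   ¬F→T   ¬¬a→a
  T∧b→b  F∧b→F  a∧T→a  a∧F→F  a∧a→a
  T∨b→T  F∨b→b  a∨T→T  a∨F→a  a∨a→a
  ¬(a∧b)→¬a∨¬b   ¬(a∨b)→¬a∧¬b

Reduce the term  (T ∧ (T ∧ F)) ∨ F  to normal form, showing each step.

Answer: normal form = F  (in 3 steps)

Reduction:
  start: (T ∧ (T ∧ F)) ∨ F
  [1] T ∧ (T ∧ F)
  [2] T ∧ F
  [3] F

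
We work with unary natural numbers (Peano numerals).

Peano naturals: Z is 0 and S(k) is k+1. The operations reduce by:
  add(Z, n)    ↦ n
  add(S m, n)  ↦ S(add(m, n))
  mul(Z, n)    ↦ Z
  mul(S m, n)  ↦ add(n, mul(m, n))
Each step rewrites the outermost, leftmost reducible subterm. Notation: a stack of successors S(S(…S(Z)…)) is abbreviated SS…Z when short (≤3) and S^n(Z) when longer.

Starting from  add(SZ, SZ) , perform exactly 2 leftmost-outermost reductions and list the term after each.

Answer: after 2 steps: SSZ

Working:
  start: add(SZ, SZ)
  step 1: S(add(Z, SZ))
  step 2: SSZ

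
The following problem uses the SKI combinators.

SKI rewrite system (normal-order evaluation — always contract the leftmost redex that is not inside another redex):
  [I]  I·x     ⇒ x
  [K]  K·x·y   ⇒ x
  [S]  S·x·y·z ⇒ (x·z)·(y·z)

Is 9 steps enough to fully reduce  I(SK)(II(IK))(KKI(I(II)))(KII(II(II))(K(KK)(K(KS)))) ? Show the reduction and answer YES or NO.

  start: I(SK)(II(IK))(KKI(I(II)))(KII(II(II))(K(KK)(K(KS))))
  step 1: SK(II(IK))(KKI(I(II)))(KII(II(II))(K(KK)(K(KS))))
  step 2: K(KKI(I(II)))(II(IK)(KKI(I(II))))(KII(II(II))(K(KK)(K(KS))))
  step 3: KKI(I(II))(KII(II(II))(K(KK)(K(KS))))
  step 4: K(I(II))(KII(II(II))(K(KK)(K(KS))))
  step 5: I(II)
  step 6: II
  step 7: I

Answer: YES — reaches normal form I in 7 ≤ 9 steps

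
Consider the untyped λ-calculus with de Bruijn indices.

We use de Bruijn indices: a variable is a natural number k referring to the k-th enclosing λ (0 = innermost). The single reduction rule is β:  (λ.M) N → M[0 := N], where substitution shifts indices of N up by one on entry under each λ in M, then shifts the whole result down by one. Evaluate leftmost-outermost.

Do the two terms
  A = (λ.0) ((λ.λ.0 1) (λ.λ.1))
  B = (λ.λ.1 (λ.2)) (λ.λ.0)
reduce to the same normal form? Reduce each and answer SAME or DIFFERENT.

Term A:
  start: (λ.0) ((λ.λ.0 1) (λ.λ.1))
  step 1: (λ.λ.0 1) (λ.λ.1)
  step 2: λ.0 (λ.λ.1)

Term B:
  start: (λ.λ.1 (λ.2)) (λ.λ.0)
  step 1: λ.(λ.λ.0) (λ.λ.λ.0)
  step 2: λ.λ.0

Answer: DIFFERENT — A ⇓ λ.0 (λ.λ.1), B ⇓ λ.λ.0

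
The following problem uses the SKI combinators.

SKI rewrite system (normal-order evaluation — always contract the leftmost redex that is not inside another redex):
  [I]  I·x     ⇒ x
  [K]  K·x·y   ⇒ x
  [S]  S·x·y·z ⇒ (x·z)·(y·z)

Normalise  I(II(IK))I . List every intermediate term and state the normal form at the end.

  start: I(II(IK))I
  step 1: II(IK)I
  step 2: I(IK)I
  step 3: IKI
  step 4: KI

Answer: normal form = KI  (in 4 steps)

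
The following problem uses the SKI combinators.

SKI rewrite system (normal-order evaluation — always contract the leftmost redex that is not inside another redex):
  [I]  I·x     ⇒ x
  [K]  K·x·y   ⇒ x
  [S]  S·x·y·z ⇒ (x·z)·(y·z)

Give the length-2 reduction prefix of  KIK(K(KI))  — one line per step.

  start: KIK(K(KI))
  [1] I(K(KI))
  [2] K(KI)

Answer: after 2 steps: K(KI)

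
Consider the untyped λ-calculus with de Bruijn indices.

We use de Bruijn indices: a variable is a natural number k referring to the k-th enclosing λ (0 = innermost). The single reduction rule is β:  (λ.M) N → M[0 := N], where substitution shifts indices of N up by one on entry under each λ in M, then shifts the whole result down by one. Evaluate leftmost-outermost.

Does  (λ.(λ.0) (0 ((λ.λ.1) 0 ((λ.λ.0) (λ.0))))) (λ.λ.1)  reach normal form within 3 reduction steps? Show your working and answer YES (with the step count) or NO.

Answer: NO — after 3 steps the term is λ.(λ.λ.1) (λ.λ.1) ((λ.λ.0) (λ.0)), not yet normal

Derivation:
  start: (λ.(λ.0) (0 ((λ.λ.1) 0 ((λ.λ.0) (λ.0))))) (λ.λ.1)
  →1  (λ.0) ((λ.λ.1) ((λ.λ.1) (λ.λ.1) ((λ.λ.0) (λ.0))))
  →2  (λ.λ.1) ((λ.λ.1) (λ.λ.1) ((λ.λ.0) (λ.0)))
  →3  λ.(λ.λ.1) (λ.λ.1) ((λ.λ.0) (λ.0))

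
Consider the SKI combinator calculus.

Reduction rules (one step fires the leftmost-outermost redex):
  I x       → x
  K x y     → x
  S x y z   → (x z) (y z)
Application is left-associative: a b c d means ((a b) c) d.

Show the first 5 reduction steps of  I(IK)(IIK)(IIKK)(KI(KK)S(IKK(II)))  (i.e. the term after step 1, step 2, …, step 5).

  start: I(IK)(IIK)(IIKK)(KI(KK)S(IKK(II)))
  [1] IK(IIK)(IIKK)(KI(KK)S(IKK(II)))
  [2] K(IIK)(IIKK)(KI(KK)S(IKK(II)))
  [3] IIK(KI(KK)S(IKK(II)))
  [4] IK(KI(KK)S(IKK(II)))
  [5] K(KI(KK)S(IKK(II)))

Answer: after 5 steps: K(KI(KK)S(IKK(II)))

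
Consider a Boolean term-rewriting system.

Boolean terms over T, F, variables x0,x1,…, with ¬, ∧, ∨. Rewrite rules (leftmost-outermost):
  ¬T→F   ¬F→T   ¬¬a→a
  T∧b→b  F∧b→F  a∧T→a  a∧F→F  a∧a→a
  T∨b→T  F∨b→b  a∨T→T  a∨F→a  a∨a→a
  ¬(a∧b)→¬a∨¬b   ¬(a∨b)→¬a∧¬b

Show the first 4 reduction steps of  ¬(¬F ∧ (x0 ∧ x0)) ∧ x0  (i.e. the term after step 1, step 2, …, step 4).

Answer: after 4 steps: (¬x0 ∨ ¬x0) ∧ x0

Derivation:
  start: ¬(¬F ∧ (x0 ∧ x0)) ∧ x0
  [1] (¬¬F ∨ ¬(x0 ∧ x0)) ∧ x0
  [2] (F ∨ ¬(x0 ∧ x0)) ∧ x0
  [3] ¬(x0 ∧ x0) ∧ x0
  [4] (¬x0 ∨ ¬x0) ∧ x0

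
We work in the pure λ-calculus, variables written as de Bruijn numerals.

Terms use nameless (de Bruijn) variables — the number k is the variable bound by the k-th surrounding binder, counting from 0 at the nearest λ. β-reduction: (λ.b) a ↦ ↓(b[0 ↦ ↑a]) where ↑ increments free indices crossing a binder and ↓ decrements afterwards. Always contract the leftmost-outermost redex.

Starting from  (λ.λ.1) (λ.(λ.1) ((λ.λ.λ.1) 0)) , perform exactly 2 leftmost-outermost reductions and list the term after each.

  start: (λ.λ.1) (λ.(λ.1) ((λ.λ.λ.1) 0))
  [1] λ.λ.(λ.1) ((λ.λ.λ.1) 0)
  [2] λ.λ.0

Answer: after 2 steps: λ.λ.0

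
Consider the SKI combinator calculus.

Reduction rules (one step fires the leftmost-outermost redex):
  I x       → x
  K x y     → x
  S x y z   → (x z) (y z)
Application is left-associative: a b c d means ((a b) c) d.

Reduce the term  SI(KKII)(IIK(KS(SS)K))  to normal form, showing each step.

  start: SI(KKII)(IIK(KS(SS)K))
  [1] I(IIK(KS(SS)K))(KKII(IIK(KS(SS)K)))
  [2] IIK(KS(SS)K)(KKII(IIK(KS(SS)K)))
  [3] IK(KS(SS)K)(KKII(IIK(KS(SS)K)))
  [4] K(KS(SS)K)(KKII(IIK(KS(SS)K)))
  [5] KS(SS)K
  [6] SK

Answer: normal form = SK  (in 6 steps)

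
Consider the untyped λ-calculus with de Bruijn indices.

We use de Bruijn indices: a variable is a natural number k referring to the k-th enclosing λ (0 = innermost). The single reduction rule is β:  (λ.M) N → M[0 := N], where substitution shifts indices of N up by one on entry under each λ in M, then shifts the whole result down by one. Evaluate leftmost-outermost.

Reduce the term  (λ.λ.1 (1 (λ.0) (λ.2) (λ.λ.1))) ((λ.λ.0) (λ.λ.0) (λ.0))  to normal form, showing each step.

  start: (λ.λ.1 (1 (λ.0) (λ.2) (λ.λ.1))) ((λ.λ.0) (λ.λ.0) (λ.0))
  →1  λ.(λ.λ.0) (λ.λ.0) (λ.0) ((λ.λ.0) (λ.λ.0) (λ.0) (λ.0) (λ.(λ.λ.0) (λ.λ.0) (λ.0)) (λ.λ.1))
  →2  λ.(λ.0) (λ.0) ((λ.λ.0) (λ.λ.0) (λ.0) (λ.0) (λ.(λ.λ.0) (λ.λ.0) (λ.0)) (λ.λ.1))
  →3  λ.(λ.0) ((λ.λ.0) (λ.λ.0) (λ.0) (λ.0) (λ.(λ.λ.0) (λ.λ.0) (λ.0)) (λ.λ.1))
  →4  λ.(λ.λ.0) (λ.λ.0) (λ.0) (λ.0) (λ.(λ.λ.0) (λ.λ.0) (λ.0)) (λ.λ.1)
  →5  λ.(λ.0) (λ.0) (λ.0) (λ.(λ.λ.0) (λ.λ.0) (λ.0)) (λ.λ.1)
  →6  λ.(λ.0) (λ.0) (λ.(λ.λ.0) (λ.λ.0) (λ.0)) (λ.λ.1)
  →7  λ.(λ.0) (λ.(λ.λ.0) (λ.λ.0) (λ.0)) (λ.λ.1)
  →8  λ.(λ.(λ.λ.0) (λ.λ.0) (λ.0)) (λ.λ.1)
  →9  λ.(λ.λ.0) (λ.λ.0) (λ.0)
  →10  λ.(λ.0) (λ.0)
  →11  λ.λ.0

Answer: normal form = λ.λ.0  (in 11 steps)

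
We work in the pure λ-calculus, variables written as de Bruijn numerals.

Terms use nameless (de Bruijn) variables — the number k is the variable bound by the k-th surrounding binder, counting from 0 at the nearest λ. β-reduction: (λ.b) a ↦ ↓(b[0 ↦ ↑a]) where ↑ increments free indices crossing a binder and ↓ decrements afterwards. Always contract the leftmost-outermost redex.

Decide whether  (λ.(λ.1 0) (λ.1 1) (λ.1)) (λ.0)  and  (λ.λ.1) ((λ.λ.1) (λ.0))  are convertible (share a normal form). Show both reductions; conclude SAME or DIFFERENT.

Answer: DIFFERENT — A ⇓ λ.0, B ⇓ λ.λ.λ.0

Reduction:
Term A:
  start: (λ.(λ.1 0) (λ.1 1) (λ.1)) (λ.0)
  [1] (λ.(λ.0) 0) (λ.(λ.0) (λ.0)) (λ.λ.0)
  [2] (λ.0) (λ.(λ.0) (λ.0)) (λ.λ.0)
  [3] (λ.(λ.0) (λ.0)) (λ.λ.0)
  [4] (λ.0) (λ.0)
  [5] λ.0

Term B:
  start: (λ.λ.1) ((λ.λ.1) (λ.0))
  [1] λ.(λ.λ.1) (λ.0)
  [2] λ.λ.λ.0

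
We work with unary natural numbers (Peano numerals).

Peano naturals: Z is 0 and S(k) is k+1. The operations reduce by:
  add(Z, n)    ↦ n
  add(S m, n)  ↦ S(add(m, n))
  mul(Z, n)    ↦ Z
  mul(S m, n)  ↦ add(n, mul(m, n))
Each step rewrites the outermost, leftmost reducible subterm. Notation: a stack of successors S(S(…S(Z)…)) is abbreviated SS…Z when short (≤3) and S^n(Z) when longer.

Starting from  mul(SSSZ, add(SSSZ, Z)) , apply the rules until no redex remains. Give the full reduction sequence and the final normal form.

Answer: normal form = S^9(Z)  (in 28 steps)

Derivation:
  start: mul(SSSZ, add(SSSZ, Z))
  →1  add(add(SSSZ, Z), mul(SSZ, add(SSSZ, Z)))
  →2  add(S(add(SSZ, Z)), mul(SSZ, add(SSSZ, Z)))
  →3  S(add(add(SSZ, Z), mul(SSZ, add(SSSZ, Z))))
  →4  S(add(S(add(SZ, Z)), mul(SSZ, add(SSSZ, Z))))
  →5  S(S(add(add(SZ, Z), mul(SSZ, add(SSSZ, Z)))))
  →6  S(S(add(S(add(Z, Z)), mul(SSZ, add(SSSZ, Z)))))
  →7  S(S(S(add(add(Z, Z), mul(SSZ, add(SSSZ, Z))))))
  →8  S(S(S(add(Z, mul(SSZ, add(SSSZ, Z))))))
  →9  S(S(S(mul(SSZ, add(SSSZ, Z)))))
  →10  S(S(S(add(add(SSSZ, Z), mul(SZ, add(SSSZ, Z))))))
  →11  S(S(S(add(S(add(SSZ, Z)), mul(SZ, add(SSSZ, Z))))))
  →12  S(S(S(S(add(add(SSZ, Z), mul(SZ, add(SSSZ, Z)))))))
  →13  S(S(S(S(add(S(add(SZ, Z)), mul(SZ, add(SSSZ, Z)))))))
  →14  S(S(S(S(S(add(add(SZ, Z), mul(SZ, add(SSSZ, Z))))))))
  →15  S(S(S(S(S(add(S(add(Z, Z)), mul(SZ, add(SSSZ, Z))))))))
  →16  S(S(S(S(S(S(add(add(Z, Z), mul(SZ, add(SSSZ, Z)))))))))
  →17  S(S(S(S(S(S(add(Z, mul(SZ, add(SSSZ, Z)))))))))
  →18  S(S(S(S(S(S(mul(SZ, add(SSSZ, Z))))))))
  →19  S(S(S(S(S(S(add(add(SSSZ, Z), mul(Z, add(SSSZ, Z)))))))))
  →20  S(S(S(S(S(S(add(S(add(SSZ, Z)), mul(Z, add(SSSZ, Z)))))))))
  →21  S(S(S(S(S(S(S(add(add(SSZ, Z), mul(Z, add(SSSZ, Z))))))))))
  →22  S(S(S(S(S(S(S(add(S(add(SZ, Z)), mul(Z, add(SSSZ, Z))))))))))
  →23  S(S(S(S(S(S(S(S(add(add(SZ, Z), mul(Z, add(SSSZ, Z)))))))))))
  →24  S(S(S(S(S(S(S(S(add(S(add(Z, Z)), mul(Z, add(SSSZ, Z)))))))))))
  →25  S(S(S(S(S(S(S(S(S(add(add(Z, Z), mul(Z, add(SSSZ, Z))))))))))))
  →26  S(S(S(S(S(S(S(S(S(add(Z, mul(Z, add(SSSZ, Z))))))))))))
  →27  S(S(S(S(S(S(S(S(S(mul(Z, add(SSSZ, Z)))))))))))
  →28  S^9(Z)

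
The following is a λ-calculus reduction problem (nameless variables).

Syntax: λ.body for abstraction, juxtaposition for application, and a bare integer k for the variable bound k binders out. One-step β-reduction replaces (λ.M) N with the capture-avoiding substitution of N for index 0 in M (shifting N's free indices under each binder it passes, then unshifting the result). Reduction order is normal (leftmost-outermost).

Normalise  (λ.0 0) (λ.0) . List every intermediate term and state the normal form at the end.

Answer: normal form = λ.0  (in 2 steps)

Reduction:
  start: (λ.0 0) (λ.0)
  →1  (λ.0) (λ.0)
  →2  λ.0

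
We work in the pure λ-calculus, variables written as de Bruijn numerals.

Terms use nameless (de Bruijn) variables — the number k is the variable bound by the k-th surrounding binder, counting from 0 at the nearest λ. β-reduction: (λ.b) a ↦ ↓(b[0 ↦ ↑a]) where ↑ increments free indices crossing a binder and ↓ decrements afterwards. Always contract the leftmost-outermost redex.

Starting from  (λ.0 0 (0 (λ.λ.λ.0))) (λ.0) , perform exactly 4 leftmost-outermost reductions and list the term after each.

  start: (λ.0 0 (0 (λ.λ.λ.0))) (λ.0)
  →1  (λ.0) (λ.0) ((λ.0) (λ.λ.λ.0))
  →2  (λ.0) ((λ.0) (λ.λ.λ.0))
  →3  (λ.0) (λ.λ.λ.0)
  →4  λ.λ.λ.0

Answer: after 4 steps: λ.λ.λ.0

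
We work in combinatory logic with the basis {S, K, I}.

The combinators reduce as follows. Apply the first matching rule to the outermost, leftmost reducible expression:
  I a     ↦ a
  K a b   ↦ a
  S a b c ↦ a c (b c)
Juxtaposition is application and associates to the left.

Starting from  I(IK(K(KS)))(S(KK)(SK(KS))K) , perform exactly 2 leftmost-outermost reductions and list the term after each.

  start: I(IK(K(KS)))(S(KK)(SK(KS))K)
  →1  IK(K(KS))(S(KK)(SK(KS))K)
  →2  K(K(KS))(S(KK)(SK(KS))K)

Answer: after 2 steps: K(K(KS))(S(KK)(SK(KS))K)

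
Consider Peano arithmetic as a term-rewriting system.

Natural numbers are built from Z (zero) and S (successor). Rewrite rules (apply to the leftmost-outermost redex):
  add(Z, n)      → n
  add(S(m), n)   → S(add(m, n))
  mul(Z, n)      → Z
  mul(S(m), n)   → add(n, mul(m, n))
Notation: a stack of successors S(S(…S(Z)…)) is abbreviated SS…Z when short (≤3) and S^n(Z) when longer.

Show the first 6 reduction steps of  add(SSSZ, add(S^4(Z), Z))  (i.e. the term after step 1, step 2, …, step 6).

  start: add(SSSZ, add(S^4(Z), Z))
  step 1: S(add(SSZ, add(S^4(Z), Z)))
  step 2: S(S(add(SZ, add(S^4(Z), Z))))
  step 3: S(S(S(add(Z, add(S^4(Z), Z)))))
  step 4: S(S(S(add(S^4(Z), Z))))
  step 5: S(S(S(S(add(SSSZ, Z)))))
  step 6: S(S(S(S(S(add(SSZ, Z))))))

Answer: after 6 steps: S(S(S(S(S(add(SSZ, Z))))))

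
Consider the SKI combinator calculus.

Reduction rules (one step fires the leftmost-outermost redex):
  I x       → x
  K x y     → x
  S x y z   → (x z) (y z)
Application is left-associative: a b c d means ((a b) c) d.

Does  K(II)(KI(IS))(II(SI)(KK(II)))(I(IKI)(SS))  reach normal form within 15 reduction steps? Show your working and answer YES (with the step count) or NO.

Answer: YES — reaches normal form KI in 15 ≤ 15 steps

Working:
  start: K(II)(KI(IS))(II(SI)(KK(II)))(I(IKI)(SS))
  →1  II(II(SI)(KK(II)))(I(IKI)(SS))
  →2  I(II(SI)(KK(II)))(I(IKI)(SS))
  →3  II(SI)(KK(II))(I(IKI)(SS))
  →4  I(SI)(KK(II))(I(IKI)(SS))
  →5  SI(KK(II))(I(IKI)(SS))
  →6  I(I(IKI)(SS))(KK(II)(I(IKI)(SS)))
  →7  I(IKI)(SS)(KK(II)(I(IKI)(SS)))
  →8  IKI(SS)(KK(II)(I(IKI)(SS)))
  →9  KI(SS)(KK(II)(I(IKI)(SS)))
  →10  I(KK(II)(I(IKI)(SS)))
  →11  KK(II)(I(IKI)(SS))
  →12  K(I(IKI)(SS))
  →13  K(IKI(SS))
  →14  K(KI(SS))
  →15  KI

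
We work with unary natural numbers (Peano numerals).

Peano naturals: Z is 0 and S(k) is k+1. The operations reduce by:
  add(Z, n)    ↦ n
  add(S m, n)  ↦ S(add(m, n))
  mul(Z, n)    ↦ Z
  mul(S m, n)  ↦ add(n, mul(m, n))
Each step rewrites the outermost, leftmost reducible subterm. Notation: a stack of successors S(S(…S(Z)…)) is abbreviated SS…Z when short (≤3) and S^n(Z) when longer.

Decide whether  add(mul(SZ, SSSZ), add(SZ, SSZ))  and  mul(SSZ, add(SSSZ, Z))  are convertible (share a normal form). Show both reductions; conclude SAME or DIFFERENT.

Term A:
  start: add(mul(SZ, SSSZ), add(SZ, SSZ))
  →1  add(add(SSSZ, mul(Z, SSSZ)), add(SZ, SSZ))
  →2  add(S(add(SSZ, mul(Z, SSSZ))), add(SZ, SSZ))
  →3  S(add(add(SSZ, mul(Z, SSSZ)), add(SZ, SSZ)))
  →4  S(add(S(add(SZ, mul(Z, SSSZ))), add(SZ, SSZ)))
  →5  S(S(add(add(SZ, mul(Z, SSSZ)), add(SZ, SSZ))))
  →6  S(S(add(S(add(Z, mul(Z, SSSZ))), add(SZ, SSZ))))
  →7  S(S(S(add(add(Z, mul(Z, SSSZ)), add(SZ, SSZ)))))
  →8  S(S(S(add(mul(Z, SSSZ), add(SZ, SSZ)))))
  →9  S(S(S(add(Z, add(SZ, SSZ)))))
  →10  S(S(S(add(SZ, SSZ))))
  →11  S(S(S(S(add(Z, SSZ)))))
  →12  S^6(Z)

Term B:
  start: mul(SSZ, add(SSSZ, Z))
  →1  add(add(SSSZ, Z), mul(SZ, add(SSSZ, Z)))
  →2  add(S(add(SSZ, Z)), mul(SZ, add(SSSZ, Z)))
  →3  S(add(add(SSZ, Z), mul(SZ, add(SSSZ, Z))))
  →4  S(add(S(add(SZ, Z)), mul(SZ, add(SSSZ, Z))))
  →5  S(S(add(add(SZ, Z), mul(SZ, add(SSSZ, Z)))))
  →6  S(S(add(S(add(Z, Z)), mul(SZ, add(SSSZ, Z)))))
  →7  S(S(S(add(add(Z, Z), mul(SZ, add(SSSZ, Z))))))
  →8  S(S(S(add(Z, mul(SZ, add(SSSZ, Z))))))
  →9  S(S(S(mul(SZ, add(SSSZ, Z)))))
  →10  S(S(S(add(add(SSSZ, Z), mul(Z, add(SSSZ, Z))))))
  →11  S(S(S(add(S(add(SSZ, Z)), mul(Z, add(SSSZ, Z))))))
  →12  S(S(S(S(add(add(SSZ, Z), mul(Z, add(SSSZ, Z)))))))
  →13  S(S(S(S(add(S(add(SZ, Z)), mul(Z, add(SSSZ, Z)))))))
  →14  S(S(S(S(S(add(add(SZ, Z), mul(Z, add(SSSZ, Z))))))))
  →15  S(S(S(S(S(add(S(add(Z, Z)), mul(Z, add(SSSZ, Z))))))))
  →16  S(S(S(S(S(S(add(add(Z, Z), mul(Z, add(SSSZ, Z)))))))))
  →17  S(S(S(S(S(S(add(Z, mul(Z, add(SSSZ, Z)))))))))
  →18  S(S(S(S(S(S(mul(Z, add(SSSZ, Z))))))))
  →19  S^6(Z)

Answer: SAME — A ⇓ S^6(Z), B ⇓ S^6(Z)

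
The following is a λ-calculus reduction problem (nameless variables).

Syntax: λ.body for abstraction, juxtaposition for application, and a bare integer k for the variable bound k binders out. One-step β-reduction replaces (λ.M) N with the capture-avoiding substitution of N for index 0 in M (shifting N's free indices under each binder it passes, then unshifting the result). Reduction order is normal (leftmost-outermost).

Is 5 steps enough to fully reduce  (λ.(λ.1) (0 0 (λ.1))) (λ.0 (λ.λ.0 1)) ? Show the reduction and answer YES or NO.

  start: (λ.(λ.1) (0 0 (λ.1))) (λ.0 (λ.λ.0 1))
  step 1: (λ.λ.0 (λ.λ.0 1)) ((λ.0 (λ.λ.0 1)) (λ.0 (λ.λ.0 1)) (λ.λ.0 (λ.λ.0 1)))
  step 2: λ.0 (λ.λ.0 1)

Answer: YES — reaches normal form λ.0 (λ.λ.0 1) in 2 ≤ 5 steps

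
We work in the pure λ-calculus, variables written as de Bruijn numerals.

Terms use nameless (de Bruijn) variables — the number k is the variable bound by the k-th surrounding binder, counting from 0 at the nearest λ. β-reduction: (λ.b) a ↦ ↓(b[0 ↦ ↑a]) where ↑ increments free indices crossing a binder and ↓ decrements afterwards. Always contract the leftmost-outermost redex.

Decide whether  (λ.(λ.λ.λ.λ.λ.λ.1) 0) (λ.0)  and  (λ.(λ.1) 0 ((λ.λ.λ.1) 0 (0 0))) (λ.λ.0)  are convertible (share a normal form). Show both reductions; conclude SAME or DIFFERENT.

Term A:
  start: (λ.(λ.λ.λ.λ.λ.λ.1) 0) (λ.0)
  step 1: (λ.λ.λ.λ.λ.λ.1) (λ.0)
  step 2: λ.λ.λ.λ.λ.1

Term B:
  start: (λ.(λ.1) 0 ((λ.λ.λ.1) 0 (0 0))) (λ.λ.0)
  step 1: (λ.λ.λ.0) (λ.λ.0) ((λ.λ.λ.1) (λ.λ.0) ((λ.λ.0) (λ.λ.0)))
  step 2: (λ.λ.0) ((λ.λ.λ.1) (λ.λ.0) ((λ.λ.0) (λ.λ.0)))
  step 3: λ.0

Answer: DIFFERENT — A ⇓ λ.λ.λ.λ.λ.1, B ⇓ λ.0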